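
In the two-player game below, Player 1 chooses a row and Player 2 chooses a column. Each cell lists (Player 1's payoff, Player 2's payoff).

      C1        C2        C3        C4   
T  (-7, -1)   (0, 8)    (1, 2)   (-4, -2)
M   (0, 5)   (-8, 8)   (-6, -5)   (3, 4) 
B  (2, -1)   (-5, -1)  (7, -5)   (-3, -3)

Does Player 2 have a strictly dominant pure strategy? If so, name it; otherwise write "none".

C1 fails to dominate C2 at T (-1<8).
C2 fails to dominate C1 at B (-1=-1).
C3 fails to dominate C1 at M (-5<5).
C4 fails to dominate C1 at T (-2<-1).
No single strategy dominates all the others.

none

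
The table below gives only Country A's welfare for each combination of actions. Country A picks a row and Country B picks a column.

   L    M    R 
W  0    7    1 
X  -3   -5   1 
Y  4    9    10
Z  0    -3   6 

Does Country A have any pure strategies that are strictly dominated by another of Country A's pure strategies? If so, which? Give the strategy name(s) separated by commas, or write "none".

W, X, Z

W is strictly dominated by Y (L: 4>0, M: 9>7, R: 10>1).
Y strictly dominates X — L: 4>-3, M: 9>-5, R: 10>1.
Y is not dominated — it holds its own against W at L (4>0); X at L (4>-3); Z at L (4>0).
Y strictly dominates Z — L: 4>0, M: 9>-3, R: 10>6.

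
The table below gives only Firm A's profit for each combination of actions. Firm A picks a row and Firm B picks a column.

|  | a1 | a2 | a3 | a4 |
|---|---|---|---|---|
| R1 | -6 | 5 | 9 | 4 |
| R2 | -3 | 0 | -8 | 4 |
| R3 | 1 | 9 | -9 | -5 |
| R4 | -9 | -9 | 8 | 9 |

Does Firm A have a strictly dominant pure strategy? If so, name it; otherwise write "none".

none

R1 fails to dominate R2 at a1 (-6<-3).
R2 fails to dominate R1 at a2 (0<5).
R3 fails to dominate R1 at a3 (-9<9).
R4 fails to dominate R1 at a1 (-9<-6).
No single strategy dominates all the others.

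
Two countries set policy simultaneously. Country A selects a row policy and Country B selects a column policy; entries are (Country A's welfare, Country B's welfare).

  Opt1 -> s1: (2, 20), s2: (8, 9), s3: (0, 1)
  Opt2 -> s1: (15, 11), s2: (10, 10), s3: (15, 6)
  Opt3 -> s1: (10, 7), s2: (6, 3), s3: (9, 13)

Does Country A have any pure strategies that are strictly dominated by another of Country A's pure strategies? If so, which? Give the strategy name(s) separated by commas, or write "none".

Opt1, Opt3

Opt2 strictly dominates Opt1 — s1: 15>2, s2: 10>8, s3: 15>0.
Opt2: no other strategy beats it everywhere (Opt1 at s1 (15>2); Opt3 at s1 (15>10)).
Opt2 strictly dominates Opt3 — s1: 15>10, s2: 10>6, s3: 15>9.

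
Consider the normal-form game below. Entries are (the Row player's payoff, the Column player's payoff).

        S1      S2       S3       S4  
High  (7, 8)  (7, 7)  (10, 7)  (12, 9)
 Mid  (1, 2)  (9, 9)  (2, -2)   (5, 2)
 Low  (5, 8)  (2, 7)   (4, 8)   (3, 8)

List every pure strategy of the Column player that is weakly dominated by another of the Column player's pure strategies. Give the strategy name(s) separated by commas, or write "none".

S1, S3

S1: dominated, since S4 does at least as well everywhere (High: 9>8, Mid: 2=2, Low: 8=8).
Nothing dominates S2: S1 at Mid (9>2); S3 at Mid (9>-2); S4 at Mid (9>2).
S1 weakly dominates S3 — High: 8>7, Mid: 2>-2, Low: 8=8.
S4 is not dominated — it holds its own against S1 at High (9>8); S2 at High (9>7); S3 at High (9>7).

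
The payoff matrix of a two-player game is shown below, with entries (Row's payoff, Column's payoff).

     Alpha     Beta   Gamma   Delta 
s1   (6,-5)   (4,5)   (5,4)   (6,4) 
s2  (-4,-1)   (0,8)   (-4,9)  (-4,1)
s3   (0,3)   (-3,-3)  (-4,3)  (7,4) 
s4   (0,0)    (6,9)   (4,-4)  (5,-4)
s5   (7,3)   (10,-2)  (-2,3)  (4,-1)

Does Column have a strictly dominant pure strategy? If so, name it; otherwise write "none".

none

Alpha fails to dominate Beta at s1 (-5<5).
Beta fails to dominate Alpha at s3 (-3<3).
Gamma fails to dominate Alpha at s3 (3=3).
Delta fails to dominate Alpha at s4 (-4<0).
No single strategy dominates all the others.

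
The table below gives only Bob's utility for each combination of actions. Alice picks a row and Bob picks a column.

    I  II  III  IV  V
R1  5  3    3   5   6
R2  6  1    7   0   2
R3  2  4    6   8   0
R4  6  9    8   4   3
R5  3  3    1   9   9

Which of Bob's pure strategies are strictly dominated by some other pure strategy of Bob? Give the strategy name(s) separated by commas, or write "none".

none

Nothing dominates I: II at R1 (5>3); III at R1 (5>3); IV at R1 (5=5); V at R2 (6>2).
II: no other strategy beats it everywhere (I at R3 (4>2); III at R1 (3=3); IV at R2 (1>0); V at R3 (4>0)).
Nothing dominates III: I at R2 (7>6); II at R1 (3=3); IV at R2 (7>0); V at R2 (7>2).
IV is not dominated — it holds its own against I at R1 (5=5); II at R1 (5>3); III at R1 (5>3); V at R3 (8>0).
Nothing dominates V: I at R1 (6>5); II at R1 (6>3); III at R1 (6>3); IV at R1 (6>5).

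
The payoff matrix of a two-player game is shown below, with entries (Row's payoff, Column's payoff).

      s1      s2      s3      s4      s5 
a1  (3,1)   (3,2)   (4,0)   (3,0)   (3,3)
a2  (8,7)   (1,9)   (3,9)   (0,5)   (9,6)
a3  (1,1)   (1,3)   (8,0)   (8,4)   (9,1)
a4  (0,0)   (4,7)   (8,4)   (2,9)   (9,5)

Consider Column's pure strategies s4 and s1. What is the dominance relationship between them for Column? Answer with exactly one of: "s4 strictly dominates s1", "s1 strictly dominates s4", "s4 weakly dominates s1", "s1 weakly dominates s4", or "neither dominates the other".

neither dominates the other

s4's payoffs vs s1's, by Row's action — a1: 0<1, a2: 5<7, a3: 4>1, a4: 9>0.
s4 does better at a3, a4 but worse at a1, a2; neither strategy dominates the other.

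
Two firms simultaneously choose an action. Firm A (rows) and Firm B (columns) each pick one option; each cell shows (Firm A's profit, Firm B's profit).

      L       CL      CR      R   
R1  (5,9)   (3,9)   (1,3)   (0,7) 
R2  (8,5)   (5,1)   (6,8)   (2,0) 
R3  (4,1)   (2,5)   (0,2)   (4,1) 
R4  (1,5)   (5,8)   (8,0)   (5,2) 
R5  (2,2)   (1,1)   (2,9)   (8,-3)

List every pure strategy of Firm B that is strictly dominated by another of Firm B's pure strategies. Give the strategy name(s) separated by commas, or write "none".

R

L is not dominated — it holds its own against CL at R1 (9=9); CR at R1 (9>3); R at R1 (9>7).
CL is not dominated — it holds its own against L at R1 (9=9); CR at R1 (9>3); R at R1 (9>7).
CR: no other strategy beats it everywhere (L at R2 (8>5); CL at R2 (8>1); R at R2 (8>0)).
R: dominated, since CL does at least as well everywhere (R1: 9>7, R2: 1>0, R3: 5>1, R4: 8>2, R5: 1>-3).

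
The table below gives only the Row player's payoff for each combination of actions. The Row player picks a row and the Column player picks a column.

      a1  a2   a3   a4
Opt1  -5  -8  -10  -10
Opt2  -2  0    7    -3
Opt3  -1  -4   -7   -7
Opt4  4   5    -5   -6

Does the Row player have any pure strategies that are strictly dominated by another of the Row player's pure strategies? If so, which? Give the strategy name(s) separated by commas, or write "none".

Opt1: dominated, since Opt2 does at least as well everywhere (a1: -2>-5, a2: 0>-8, a3: 7>-10, a4: -3>-10).
Nothing dominates Opt2: Opt1 at a1 (-2>-5); Opt3 at a2 (0>-4); Opt4 at a3 (7>-5).
Opt4 strictly dominates Opt3 — a1: 4>-1, a2: 5>-4, a3: -5>-7, a4: -6>-7.
Opt4 is not dominated — it holds its own against Opt1 at a1 (4>-5); Opt2 at a1 (4>-2); Opt3 at a1 (4>-1).

Opt1, Opt3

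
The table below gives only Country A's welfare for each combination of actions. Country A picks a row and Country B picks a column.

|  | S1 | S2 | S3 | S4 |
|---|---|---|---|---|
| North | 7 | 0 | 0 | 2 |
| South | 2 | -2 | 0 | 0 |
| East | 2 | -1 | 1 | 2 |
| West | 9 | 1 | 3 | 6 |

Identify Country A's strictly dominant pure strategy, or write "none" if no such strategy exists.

West

West vs North: S1: 9>7, S2: 1>0, S3: 3>0, S4: 6>2.
West vs South: S1: 9>2, S2: 1>-2, S3: 3>0, S4: 6>0.
West vs East: S1: 9>2, S2: 1>-1, S3: 3>1, S4: 6>2.
West strictly beats every other strategy against every opponent action, so it is strictly dominant.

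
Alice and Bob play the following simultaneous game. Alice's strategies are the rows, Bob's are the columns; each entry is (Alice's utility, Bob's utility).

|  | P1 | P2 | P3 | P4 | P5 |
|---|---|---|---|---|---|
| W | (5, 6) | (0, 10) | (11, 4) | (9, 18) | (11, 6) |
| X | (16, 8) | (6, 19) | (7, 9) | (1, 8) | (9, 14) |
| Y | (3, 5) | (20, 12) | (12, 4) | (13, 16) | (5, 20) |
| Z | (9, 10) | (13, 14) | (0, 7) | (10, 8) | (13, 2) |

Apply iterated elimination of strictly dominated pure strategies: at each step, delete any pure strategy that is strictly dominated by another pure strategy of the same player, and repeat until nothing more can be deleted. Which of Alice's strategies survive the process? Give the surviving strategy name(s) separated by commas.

Column P1 is eliminated: P2 beats it against every remaining row (W: 10>6, X: 19>8, Y: 12>5, Z: 14>10).
Column P3 is eliminated: P2 beats it against every remaining row (W: 10>4, X: 19>9, Y: 12>4, Z: 14>7).
Row W is eliminated: Z beats it against every remaining column (P2: 13>0, P4: 10>9, P5: 13>11).
Row X is eliminated: Z beats it against every remaining column (P2: 13>6, P4: 10>1, P5: 13>9).
Among the remaining strategies, none is strictly dominated by another pure strategy of the same player, so the elimination stops.
Surviving strategies — Alice: {Y, Z}; Bob: {P2, P4, P5}.

Y, Z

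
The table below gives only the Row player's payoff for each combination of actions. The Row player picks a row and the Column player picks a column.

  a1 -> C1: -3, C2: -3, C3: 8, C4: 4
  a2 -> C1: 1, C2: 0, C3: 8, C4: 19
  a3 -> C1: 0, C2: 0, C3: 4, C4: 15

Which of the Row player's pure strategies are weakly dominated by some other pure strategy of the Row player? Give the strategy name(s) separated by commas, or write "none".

a2 weakly dominates a1 — C1: 1>-3, C2: 0>-3, C3: 8=8, C4: 19>4.
a2 is not dominated — it holds its own against a1 at C1 (1>-3); a3 at C1 (1>0).
a3 is weakly dominated by a2 (C1: 1>0, C2: 0=0, C3: 8>4, C4: 19>15).

a1, a3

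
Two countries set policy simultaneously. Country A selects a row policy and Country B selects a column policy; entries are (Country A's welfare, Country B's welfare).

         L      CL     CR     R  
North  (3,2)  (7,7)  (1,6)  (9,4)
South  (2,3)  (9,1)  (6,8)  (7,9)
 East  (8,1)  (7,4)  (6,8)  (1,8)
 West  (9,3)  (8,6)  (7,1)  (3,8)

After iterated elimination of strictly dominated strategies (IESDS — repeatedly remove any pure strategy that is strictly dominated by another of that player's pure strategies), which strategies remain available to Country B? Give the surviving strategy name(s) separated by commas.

Row East is eliminated: West beats it against every remaining column (L: 9>8, CL: 8>7, CR: 7>6, R: 3>1).
For Country B, R strictly dominates L on the remaining rows (North: 4>2, South: 9>3, West: 8>3); eliminate L.
Among the remaining strategies, none is strictly dominated by another pure strategy of the same player, so the elimination stops.
Surviving strategies — Country A: {North, South, West}; Country B: {CL, CR, R}.

CL, CR, R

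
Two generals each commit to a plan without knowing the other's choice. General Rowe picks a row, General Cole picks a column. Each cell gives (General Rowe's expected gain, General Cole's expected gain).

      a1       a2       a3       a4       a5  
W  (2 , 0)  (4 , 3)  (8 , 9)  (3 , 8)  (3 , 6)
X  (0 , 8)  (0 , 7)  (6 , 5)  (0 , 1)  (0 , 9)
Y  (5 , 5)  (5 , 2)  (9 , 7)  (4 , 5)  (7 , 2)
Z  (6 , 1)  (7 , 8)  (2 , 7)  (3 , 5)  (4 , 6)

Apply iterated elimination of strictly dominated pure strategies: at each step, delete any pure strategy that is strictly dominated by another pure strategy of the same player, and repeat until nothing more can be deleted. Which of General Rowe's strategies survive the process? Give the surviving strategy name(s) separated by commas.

General Rowe's strategy W is strictly dominated by Y (a1: 5>2, a2: 5>4, a3: 9>8, a4: 4>3, a5: 7>3) and is removed.
Row X is eliminated: Y beats it against every remaining column (a1: 5>0, a2: 5>0, a3: 9>6, a4: 4>0, a5: 7>0).
General Cole's strategy a1 is strictly dominated by a3 (Y: 7>5, Z: 7>1) and is removed.
For General Cole, a3 strictly dominates a4 on the remaining rows (Y: 7>5, Z: 7>5); eliminate a4.
Column a5 is eliminated: a3 beats it against every remaining row (Y: 7>2, Z: 7>6).
Among the remaining strategies, none is strictly dominated by another pure strategy of the same player, so the elimination stops.
Surviving strategies — General Rowe: {Y, Z}; General Cole: {a2, a3}.

Y, Z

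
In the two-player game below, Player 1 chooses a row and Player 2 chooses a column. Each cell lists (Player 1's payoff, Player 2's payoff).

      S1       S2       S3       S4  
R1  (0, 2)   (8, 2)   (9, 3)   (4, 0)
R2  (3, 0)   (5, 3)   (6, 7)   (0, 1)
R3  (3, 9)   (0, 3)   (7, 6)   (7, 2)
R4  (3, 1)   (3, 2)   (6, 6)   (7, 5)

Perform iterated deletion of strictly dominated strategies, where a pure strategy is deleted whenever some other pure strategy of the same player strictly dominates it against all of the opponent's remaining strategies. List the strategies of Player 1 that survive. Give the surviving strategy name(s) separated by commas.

R1, R2, R3, R4

Player 2's strategy S2 is strictly dominated by S3 (R1: 3>2, R2: 7>3, R3: 6>3, R4: 6>2) and is removed.
For Player 2, S3 strictly dominates S4 on the remaining rows (R1: 3>0, R2: 7>1, R3: 6>2, R4: 6>5); eliminate S4.
Among the remaining strategies, none is strictly dominated by another pure strategy of the same player, so the elimination stops.
Surviving strategies — Player 1: {R1, R2, R3, R4}; Player 2: {S1, S3}.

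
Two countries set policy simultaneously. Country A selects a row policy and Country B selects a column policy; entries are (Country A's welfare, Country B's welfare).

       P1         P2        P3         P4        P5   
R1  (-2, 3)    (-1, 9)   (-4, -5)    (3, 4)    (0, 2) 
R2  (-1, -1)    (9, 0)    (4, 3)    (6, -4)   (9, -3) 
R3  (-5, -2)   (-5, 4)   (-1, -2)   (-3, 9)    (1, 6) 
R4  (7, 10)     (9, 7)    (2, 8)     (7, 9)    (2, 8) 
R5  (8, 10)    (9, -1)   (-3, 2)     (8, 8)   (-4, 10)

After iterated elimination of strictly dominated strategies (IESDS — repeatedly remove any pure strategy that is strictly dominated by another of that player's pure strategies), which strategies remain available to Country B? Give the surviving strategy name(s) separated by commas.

Country A's strategy R1 is strictly dominated by R2 (P1: -1>-2, P2: 9>-1, P3: 4>-4, P4: 6>3, P5: 9>0) and is removed.
Country A's strategy R3 is strictly dominated by R2 (P1: -1>-5, P2: 9>-5, P3: 4>-1, P4: 6>-3, P5: 9>1) and is removed.
For Country B, P3 strictly dominates P2 on the remaining rows (R2: 3>0, R4: 8>7, R5: 2>-1); eliminate P2.
Column P4 is eliminated: P1 beats it against every remaining row (R2: -1>-4, R4: 10>9, R5: 10>8).
Among the remaining strategies, none is strictly dominated by another pure strategy of the same player, so the elimination stops.
Surviving strategies — Country A: {R2, R4, R5}; Country B: {P1, P3, P5}.

P1, P3, P5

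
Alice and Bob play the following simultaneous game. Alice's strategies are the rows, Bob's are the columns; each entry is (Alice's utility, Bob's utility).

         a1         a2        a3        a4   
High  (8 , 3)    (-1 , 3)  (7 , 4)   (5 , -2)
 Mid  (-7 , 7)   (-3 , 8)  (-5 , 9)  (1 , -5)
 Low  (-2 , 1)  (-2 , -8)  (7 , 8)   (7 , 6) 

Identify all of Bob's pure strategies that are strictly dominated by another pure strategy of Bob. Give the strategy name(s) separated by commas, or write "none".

a1 is strictly dominated by a3 (High: 4>3, Mid: 9>7, Low: 8>1).
a2 is strictly dominated by a3 (High: 4>3, Mid: 9>8, Low: 8>-8).
Nothing dominates a3: a1 at High (4>3); a2 at High (4>3); a4 at High (4>-2).
a4: dominated, since a3 does at least as well everywhere (High: 4>-2, Mid: 9>-5, Low: 8>6).

a1, a2, a4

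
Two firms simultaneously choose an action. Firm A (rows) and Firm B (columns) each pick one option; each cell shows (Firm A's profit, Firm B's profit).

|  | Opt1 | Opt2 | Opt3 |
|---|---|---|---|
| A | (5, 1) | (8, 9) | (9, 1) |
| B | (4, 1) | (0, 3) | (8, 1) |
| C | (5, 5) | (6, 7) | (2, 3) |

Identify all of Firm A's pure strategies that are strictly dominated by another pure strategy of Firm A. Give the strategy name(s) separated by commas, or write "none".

Nothing dominates A: B at Opt1 (5>4); C at Opt1 (5=5).
B: dominated, since A does at least as well everywhere (Opt1: 5>4, Opt2: 8>0, Opt3: 9>8).
C: no other strategy beats it everywhere (A at Opt1 (5=5); B at Opt1 (5>4)).

B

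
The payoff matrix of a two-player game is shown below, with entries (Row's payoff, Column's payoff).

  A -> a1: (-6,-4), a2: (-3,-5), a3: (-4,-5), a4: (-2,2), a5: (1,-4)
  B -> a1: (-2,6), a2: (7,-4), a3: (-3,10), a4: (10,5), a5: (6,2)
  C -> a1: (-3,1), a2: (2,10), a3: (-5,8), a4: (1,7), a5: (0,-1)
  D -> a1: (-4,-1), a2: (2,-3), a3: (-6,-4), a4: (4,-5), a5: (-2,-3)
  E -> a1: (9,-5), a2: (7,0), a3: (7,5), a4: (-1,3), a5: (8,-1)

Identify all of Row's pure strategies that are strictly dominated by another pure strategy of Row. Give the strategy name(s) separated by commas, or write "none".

A: dominated, since B does at least as well everywhere (a1: -2>-6, a2: 7>-3, a3: -3>-4, a4: 10>-2, a5: 6>1).
B: no other strategy beats it everywhere (A at a1 (-2>-6); C at a1 (-2>-3); D at a1 (-2>-4); E at a2 (7=7)).
C is strictly dominated by B (a1: -2>-3, a2: 7>2, a3: -3>-5, a4: 10>1, a5: 6>0).
D is strictly dominated by B (a1: -2>-4, a2: 7>2, a3: -3>-6, a4: 10>4, a5: 6>-2).
E is not dominated — it holds its own against A at a1 (9>-6); B at a1 (9>-2); C at a1 (9>-3); D at a1 (9>-4).

A, C, D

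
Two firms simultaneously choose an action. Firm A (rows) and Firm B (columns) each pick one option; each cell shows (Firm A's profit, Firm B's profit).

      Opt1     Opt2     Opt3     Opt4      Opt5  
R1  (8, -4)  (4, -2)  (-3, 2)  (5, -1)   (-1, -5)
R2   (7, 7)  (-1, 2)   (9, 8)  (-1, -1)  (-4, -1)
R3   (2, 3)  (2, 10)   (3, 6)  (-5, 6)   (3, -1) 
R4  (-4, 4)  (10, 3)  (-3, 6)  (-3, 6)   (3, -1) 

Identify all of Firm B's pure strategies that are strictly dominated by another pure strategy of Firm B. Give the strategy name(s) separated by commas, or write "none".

Opt1, Opt5

Opt1: dominated, since Opt3 does at least as well everywhere (R1: 2>-4, R2: 8>7, R3: 6>3, R4: 6>4).
Nothing dominates Opt2: Opt1 at R1 (-2>-4); Opt3 at R3 (10>6); Opt4 at R2 (2>-1); Opt5 at R1 (-2>-5).
Nothing dominates Opt3: Opt1 at R1 (2>-4); Opt2 at R1 (2>-2); Opt4 at R1 (2>-1); Opt5 at R1 (2>-5).
Opt4 is not dominated — it holds its own against Opt1 at R1 (-1>-4); Opt2 at R1 (-1>-2); Opt3 at R3 (6=6); Opt5 at R1 (-1>-5).
Opt5 is strictly dominated by Opt1 (R1: -4>-5, R2: 7>-1, R3: 3>-1, R4: 4>-1).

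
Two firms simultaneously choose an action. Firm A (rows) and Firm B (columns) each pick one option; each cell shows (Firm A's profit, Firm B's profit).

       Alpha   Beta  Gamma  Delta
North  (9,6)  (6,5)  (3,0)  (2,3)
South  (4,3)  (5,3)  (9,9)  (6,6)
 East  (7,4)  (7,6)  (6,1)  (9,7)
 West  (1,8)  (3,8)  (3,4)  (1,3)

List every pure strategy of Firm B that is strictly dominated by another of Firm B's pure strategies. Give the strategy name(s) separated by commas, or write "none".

Nothing dominates Alpha: Beta at North (6>5); Gamma at North (6>0); Delta at North (6>3).
Beta: no other strategy beats it everywhere (Alpha at South (3=3); Gamma at North (5>0); Delta at North (5>3)).
Gamma: no other strategy beats it everywhere (Alpha at South (9>3); Beta at South (9>3); Delta at South (9>6)).
Delta is not dominated — it holds its own against Alpha at South (6>3); Beta at South (6>3); Gamma at North (3>0).

none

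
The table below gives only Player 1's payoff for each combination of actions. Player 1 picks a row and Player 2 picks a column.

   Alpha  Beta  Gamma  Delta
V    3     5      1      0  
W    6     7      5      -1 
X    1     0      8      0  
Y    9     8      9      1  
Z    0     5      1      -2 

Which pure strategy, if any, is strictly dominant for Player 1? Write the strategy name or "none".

Y vs V: Alpha: 9>3, Beta: 8>5, Gamma: 9>1, Delta: 1>0.
Y vs W: Alpha: 9>6, Beta: 8>7, Gamma: 9>5, Delta: 1>-1.
Y vs X: Alpha: 9>1, Beta: 8>0, Gamma: 9>8, Delta: 1>0.
Y vs Z: Alpha: 9>0, Beta: 8>5, Gamma: 9>1, Delta: 1>-2.
Y strictly beats every other strategy against every opponent action, so it is strictly dominant.

Y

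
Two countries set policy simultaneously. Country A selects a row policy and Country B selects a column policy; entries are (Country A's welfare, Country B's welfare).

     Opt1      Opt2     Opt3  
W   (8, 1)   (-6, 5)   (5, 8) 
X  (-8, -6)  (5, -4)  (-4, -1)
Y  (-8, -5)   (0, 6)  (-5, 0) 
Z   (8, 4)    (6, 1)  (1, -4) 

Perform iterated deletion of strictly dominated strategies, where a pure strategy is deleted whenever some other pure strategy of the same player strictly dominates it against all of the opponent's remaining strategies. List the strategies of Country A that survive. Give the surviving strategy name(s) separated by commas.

Row X is eliminated: Z beats it against every remaining column (Opt1: 8>-8, Opt2: 6>5, Opt3: 1>-4).
Row Y is eliminated: Z beats it against every remaining column (Opt1: 8>-8, Opt2: 6>0, Opt3: 1>-5).
Among the remaining strategies, none is strictly dominated by another pure strategy of the same player, so the elimination stops.
Surviving strategies — Country A: {W, Z}; Country B: {Opt1, Opt2, Opt3}.

W, Z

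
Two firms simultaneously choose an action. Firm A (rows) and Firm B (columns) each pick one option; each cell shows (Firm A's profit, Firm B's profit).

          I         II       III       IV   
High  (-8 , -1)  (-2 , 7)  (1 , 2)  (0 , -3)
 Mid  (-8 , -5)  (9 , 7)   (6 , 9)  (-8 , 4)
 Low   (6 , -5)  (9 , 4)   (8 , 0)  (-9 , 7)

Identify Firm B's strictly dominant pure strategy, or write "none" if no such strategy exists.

I fails to dominate II at High (-1<7).
II fails to dominate III at Mid (7<9).
III fails to dominate II at High (2<7).
IV fails to dominate I at High (-3<-1).
No single strategy dominates all the others.

none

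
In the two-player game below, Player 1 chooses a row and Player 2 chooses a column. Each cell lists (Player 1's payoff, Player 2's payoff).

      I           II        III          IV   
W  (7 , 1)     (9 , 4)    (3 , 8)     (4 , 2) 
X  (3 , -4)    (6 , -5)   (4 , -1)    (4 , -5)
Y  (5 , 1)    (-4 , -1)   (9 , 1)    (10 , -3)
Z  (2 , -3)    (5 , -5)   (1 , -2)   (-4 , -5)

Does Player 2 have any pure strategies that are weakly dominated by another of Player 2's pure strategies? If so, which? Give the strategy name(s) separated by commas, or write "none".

I, II, IV

I is weakly dominated by III (W: 8>1, X: -1>-4, Y: 1=1, Z: -2>-3).
II is weakly dominated by III (W: 8>4, X: -1>-5, Y: 1>-1, Z: -2>-5).
III: no other strategy beats it everywhere (I at W (8>1); II at W (8>4); IV at W (8>2)).
IV is weakly dominated by II (W: 4>2, X: -5=-5, Y: -1>-3, Z: -5=-5).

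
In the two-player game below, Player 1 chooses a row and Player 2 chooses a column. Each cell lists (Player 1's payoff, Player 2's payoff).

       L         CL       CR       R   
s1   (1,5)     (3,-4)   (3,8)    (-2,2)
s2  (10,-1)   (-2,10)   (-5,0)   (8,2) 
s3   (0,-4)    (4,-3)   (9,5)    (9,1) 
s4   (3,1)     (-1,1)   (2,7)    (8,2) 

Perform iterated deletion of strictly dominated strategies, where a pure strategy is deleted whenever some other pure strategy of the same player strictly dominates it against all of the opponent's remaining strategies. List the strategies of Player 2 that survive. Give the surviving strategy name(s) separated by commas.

CR

Column L is eliminated: CR beats it against every remaining row (s1: 8>5, s2: 0>-1, s3: 5>-4, s4: 7>1).
Player 1's strategy s1 is strictly dominated by s3 (CL: 4>3, CR: 9>3, R: 9>-2) and is removed.
Row s2 is eliminated: s3 beats it against every remaining column (CL: 4>-2, CR: 9>-5, R: 9>8).
Row s4 is eliminated: s3 beats it against every remaining column (CL: 4>-1, CR: 9>2, R: 9>8).
Player 2's strategy CL is strictly dominated by CR (s3: 5>-3) and is removed.
For Player 2, CR strictly dominates R on the remaining rows (s3: 5>1); eliminate R.
Among the remaining strategies, none is strictly dominated by another pure strategy of the same player, so the elimination stops.
Surviving strategies — Player 1: {s3}; Player 2: {CR}.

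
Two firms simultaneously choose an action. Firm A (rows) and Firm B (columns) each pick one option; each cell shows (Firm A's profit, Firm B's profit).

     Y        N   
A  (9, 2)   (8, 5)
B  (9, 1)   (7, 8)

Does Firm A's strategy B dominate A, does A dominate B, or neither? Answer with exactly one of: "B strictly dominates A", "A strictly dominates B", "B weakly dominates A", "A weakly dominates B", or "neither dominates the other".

A weakly dominates B

Compare B to A across every action of Firm B: Y: 9=9, N: 7<8.
A is at least as good everywhere and strictly better somewhere (tied at Y), so A weakly dominates B.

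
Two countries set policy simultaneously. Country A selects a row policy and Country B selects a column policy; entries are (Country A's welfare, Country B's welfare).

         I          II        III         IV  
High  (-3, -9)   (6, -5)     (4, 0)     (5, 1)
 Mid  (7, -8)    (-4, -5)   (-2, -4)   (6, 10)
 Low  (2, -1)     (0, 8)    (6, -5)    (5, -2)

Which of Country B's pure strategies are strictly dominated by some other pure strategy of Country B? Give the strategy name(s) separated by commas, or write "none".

I is strictly dominated by II (High: -5>-9, Mid: -5>-8, Low: 8>-1).
Nothing dominates II: I at High (-5>-9); III at Low (8>-5); IV at Low (8>-2).
III is strictly dominated by IV (High: 1>0, Mid: 10>-4, Low: -2>-5).
IV: no other strategy beats it everywhere (I at High (1>-9); II at High (1>-5); III at High (1>0)).

I, III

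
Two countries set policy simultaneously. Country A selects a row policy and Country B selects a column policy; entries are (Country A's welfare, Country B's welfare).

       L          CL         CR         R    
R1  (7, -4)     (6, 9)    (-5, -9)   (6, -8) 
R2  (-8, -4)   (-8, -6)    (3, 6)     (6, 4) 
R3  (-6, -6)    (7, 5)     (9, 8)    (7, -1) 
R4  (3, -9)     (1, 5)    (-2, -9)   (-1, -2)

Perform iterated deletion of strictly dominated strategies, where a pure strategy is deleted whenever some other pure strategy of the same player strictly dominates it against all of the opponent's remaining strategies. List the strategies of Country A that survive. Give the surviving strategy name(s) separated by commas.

R3

For Country A, R3 strictly dominates R2 on the remaining columns (L: -6>-8, CL: 7>-8, CR: 9>3, R: 7>6); eliminate R2.
Country B's strategy L is strictly dominated by CL (R1: 9>-4, R3: 5>-6, R4: 5>-9) and is removed.
Country A's strategy R1 is strictly dominated by R3 (CL: 7>6, CR: 9>-5, R: 7>6) and is removed.
Country A's strategy R4 is strictly dominated by R3 (CL: 7>1, CR: 9>-2, R: 7>-1) and is removed.
For Country B, CR strictly dominates CL on the remaining rows (R3: 8>5); eliminate CL.
Country B's strategy R is strictly dominated by CR (R3: 8>-1) and is removed.
Among the remaining strategies, none is strictly dominated by another pure strategy of the same player, so the elimination stops.
Surviving strategies — Country A: {R3}; Country B: {CR}.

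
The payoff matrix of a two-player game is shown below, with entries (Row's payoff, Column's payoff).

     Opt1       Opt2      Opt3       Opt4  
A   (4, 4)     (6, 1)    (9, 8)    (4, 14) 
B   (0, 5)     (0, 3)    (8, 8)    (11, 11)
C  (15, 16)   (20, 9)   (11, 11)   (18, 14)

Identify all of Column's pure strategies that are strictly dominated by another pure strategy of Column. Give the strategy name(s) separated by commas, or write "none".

Opt1 is not dominated — it holds its own against Opt2 at A (4>1); Opt3 at C (16>11); Opt4 at C (16>14).
Opt1 strictly dominates Opt2 — A: 4>1, B: 5>3, C: 16>9.
Opt4 strictly dominates Opt3 — A: 14>8, B: 11>8, C: 14>11.
Nothing dominates Opt4: Opt1 at A (14>4); Opt2 at A (14>1); Opt3 at A (14>8).

Opt2, Opt3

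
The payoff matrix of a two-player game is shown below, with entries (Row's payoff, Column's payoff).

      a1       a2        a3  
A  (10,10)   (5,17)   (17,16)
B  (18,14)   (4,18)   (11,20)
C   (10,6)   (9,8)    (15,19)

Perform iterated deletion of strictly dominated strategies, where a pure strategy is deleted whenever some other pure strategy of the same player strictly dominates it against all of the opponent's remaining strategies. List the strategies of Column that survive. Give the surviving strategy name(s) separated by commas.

a2, a3

Column a1 is eliminated: a2 beats it against every remaining row (A: 17>10, B: 18>14, C: 8>6).
Row's strategy B is strictly dominated by A (a2: 5>4, a3: 17>11) and is removed.
Among the remaining strategies, none is strictly dominated by another pure strategy of the same player, so the elimination stops.
Surviving strategies — Row: {A, C}; Column: {a2, a3}.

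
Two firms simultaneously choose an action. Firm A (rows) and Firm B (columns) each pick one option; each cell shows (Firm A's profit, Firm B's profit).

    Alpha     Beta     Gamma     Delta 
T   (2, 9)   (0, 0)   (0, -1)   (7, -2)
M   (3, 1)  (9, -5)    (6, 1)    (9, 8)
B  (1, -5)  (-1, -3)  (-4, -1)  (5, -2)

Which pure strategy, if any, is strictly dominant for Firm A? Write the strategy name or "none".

M vs T: Alpha: 3>2, Beta: 9>0, Gamma: 6>0, Delta: 9>7.
M vs B: Alpha: 3>1, Beta: 9>-1, Gamma: 6>-4, Delta: 9>5.
M strictly beats every other strategy against every opponent action, so it is strictly dominant.

M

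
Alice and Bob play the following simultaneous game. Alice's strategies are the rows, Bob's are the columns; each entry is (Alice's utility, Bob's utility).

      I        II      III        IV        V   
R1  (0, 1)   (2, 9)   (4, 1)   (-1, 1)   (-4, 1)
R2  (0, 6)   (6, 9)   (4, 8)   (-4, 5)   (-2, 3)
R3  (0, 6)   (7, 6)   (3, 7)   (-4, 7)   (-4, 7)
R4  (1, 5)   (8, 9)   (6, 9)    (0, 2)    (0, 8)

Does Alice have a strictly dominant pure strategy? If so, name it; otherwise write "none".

R4

R4 vs R1: I: 1>0, II: 8>2, III: 6>4, IV: 0>-1, V: 0>-4.
R4 vs R2: I: 1>0, II: 8>6, III: 6>4, IV: 0>-4, V: 0>-2.
R4 vs R3: I: 1>0, II: 8>7, III: 6>3, IV: 0>-4, V: 0>-4.
R4 strictly beats every other strategy against every opponent action, so it is strictly dominant.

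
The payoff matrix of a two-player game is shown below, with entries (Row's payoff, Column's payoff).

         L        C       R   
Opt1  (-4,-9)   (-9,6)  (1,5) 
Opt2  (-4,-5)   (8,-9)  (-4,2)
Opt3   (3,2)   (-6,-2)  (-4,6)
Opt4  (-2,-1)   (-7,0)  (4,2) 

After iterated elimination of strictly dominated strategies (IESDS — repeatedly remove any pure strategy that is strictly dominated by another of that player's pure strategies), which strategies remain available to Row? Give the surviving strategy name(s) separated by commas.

Row's strategy Opt1 is strictly dominated by Opt4 (L: -2>-4, C: -7>-9, R: 4>1) and is removed.
Column's strategy L is strictly dominated by R (Opt2: 2>-5, Opt3: 6>2, Opt4: 2>-1) and is removed.
Column's strategy C is strictly dominated by R (Opt2: 2>-9, Opt3: 6>-2, Opt4: 2>0) and is removed.
For Row, Opt4 strictly dominates Opt2 on the remaining columns (R: 4>-4); eliminate Opt2.
Row's strategy Opt3 is strictly dominated by Opt4 (R: 4>-4) and is removed.
Among the remaining strategies, none is strictly dominated by another pure strategy of the same player, so the elimination stops.
Surviving strategies — Row: {Opt4}; Column: {R}.

Opt4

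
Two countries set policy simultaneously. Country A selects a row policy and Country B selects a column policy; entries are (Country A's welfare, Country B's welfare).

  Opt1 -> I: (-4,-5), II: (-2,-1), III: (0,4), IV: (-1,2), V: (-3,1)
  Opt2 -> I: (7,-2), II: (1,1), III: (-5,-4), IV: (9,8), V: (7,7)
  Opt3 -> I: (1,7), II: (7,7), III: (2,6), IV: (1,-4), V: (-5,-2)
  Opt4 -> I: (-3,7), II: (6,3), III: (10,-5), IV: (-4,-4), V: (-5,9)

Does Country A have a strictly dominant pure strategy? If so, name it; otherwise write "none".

Opt1 fails to dominate Opt2 at I (-4<7).
Opt2 fails to dominate Opt1 at III (-5<0).
Opt3 fails to dominate Opt1 at V (-5<-3).
Opt4 fails to dominate Opt1 at IV (-4<-1).
No single strategy dominates all the others.

none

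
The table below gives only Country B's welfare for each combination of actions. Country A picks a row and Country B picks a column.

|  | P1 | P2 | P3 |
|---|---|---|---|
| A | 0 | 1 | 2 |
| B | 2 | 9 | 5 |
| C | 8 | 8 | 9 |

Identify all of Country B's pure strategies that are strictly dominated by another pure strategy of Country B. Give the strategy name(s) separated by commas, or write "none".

P1 is strictly dominated by P3 (A: 2>0, B: 5>2, C: 9>8).
P2: no other strategy beats it everywhere (P1 at A (1>0); P3 at B (9>5)).
P3: no other strategy beats it everywhere (P1 at A (2>0); P2 at A (2>1)).

P1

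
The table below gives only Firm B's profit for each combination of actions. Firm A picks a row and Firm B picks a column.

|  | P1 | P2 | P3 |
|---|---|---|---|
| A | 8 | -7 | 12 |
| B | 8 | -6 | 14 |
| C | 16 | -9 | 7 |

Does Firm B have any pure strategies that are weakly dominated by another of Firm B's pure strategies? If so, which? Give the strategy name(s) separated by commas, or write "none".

P1: no other strategy beats it everywhere (P2 at A (8>-7); P3 at C (16>7)).
P2: dominated, since P1 does at least as well everywhere (A: 8>-7, B: 8>-6, C: 16>-9).
P3 is not dominated — it holds its own against P1 at A (12>8); P2 at A (12>-7).

P2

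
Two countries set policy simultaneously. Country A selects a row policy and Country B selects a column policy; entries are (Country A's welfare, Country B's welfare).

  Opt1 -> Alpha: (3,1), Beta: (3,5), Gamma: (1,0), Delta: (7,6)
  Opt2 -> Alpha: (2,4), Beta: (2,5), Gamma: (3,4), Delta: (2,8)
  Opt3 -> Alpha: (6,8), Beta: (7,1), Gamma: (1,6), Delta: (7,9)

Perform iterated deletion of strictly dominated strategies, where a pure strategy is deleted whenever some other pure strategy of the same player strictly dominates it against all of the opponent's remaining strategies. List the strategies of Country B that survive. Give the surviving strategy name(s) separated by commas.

For Country B, Delta strictly dominates Alpha on the remaining rows (Opt1: 6>1, Opt2: 8>4, Opt3: 9>8); eliminate Alpha.
Country B's strategy Beta is strictly dominated by Delta (Opt1: 6>5, Opt2: 8>5, Opt3: 9>1) and is removed.
For Country B, Delta strictly dominates Gamma on the remaining rows (Opt1: 6>0, Opt2: 8>4, Opt3: 9>6); eliminate Gamma.
Country A's strategy Opt2 is strictly dominated by Opt1 (Delta: 7>2) and is removed.
Among the remaining strategies, none is strictly dominated by another pure strategy of the same player, so the elimination stops.
Surviving strategies — Country A: {Opt1, Opt3}; Country B: {Delta}.

Delta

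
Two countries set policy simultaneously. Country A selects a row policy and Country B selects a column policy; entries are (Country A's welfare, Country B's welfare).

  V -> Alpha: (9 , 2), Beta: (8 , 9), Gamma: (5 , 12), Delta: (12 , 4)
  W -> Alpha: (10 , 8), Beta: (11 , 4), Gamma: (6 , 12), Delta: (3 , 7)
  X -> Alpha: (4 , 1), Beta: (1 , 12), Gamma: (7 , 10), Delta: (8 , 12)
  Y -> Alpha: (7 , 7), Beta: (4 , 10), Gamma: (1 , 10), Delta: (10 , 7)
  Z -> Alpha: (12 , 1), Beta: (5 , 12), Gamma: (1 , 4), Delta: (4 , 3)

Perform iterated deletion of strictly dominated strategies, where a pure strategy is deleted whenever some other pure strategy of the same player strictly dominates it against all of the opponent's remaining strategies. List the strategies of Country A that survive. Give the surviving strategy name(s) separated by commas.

For Country A, V strictly dominates Y on the remaining columns (Alpha: 9>7, Beta: 8>4, Gamma: 5>1, Delta: 12>10); eliminate Y.
Country B's strategy Alpha is strictly dominated by Gamma (V: 12>2, W: 12>8, X: 10>1, Z: 4>1) and is removed.
Row Z is eliminated: V beats it against every remaining column (Beta: 8>5, Gamma: 5>1, Delta: 12>4).
Among the remaining strategies, none is strictly dominated by another pure strategy of the same player, so the elimination stops.
Surviving strategies — Country A: {V, W, X}; Country B: {Beta, Gamma, Delta}.

V, W, X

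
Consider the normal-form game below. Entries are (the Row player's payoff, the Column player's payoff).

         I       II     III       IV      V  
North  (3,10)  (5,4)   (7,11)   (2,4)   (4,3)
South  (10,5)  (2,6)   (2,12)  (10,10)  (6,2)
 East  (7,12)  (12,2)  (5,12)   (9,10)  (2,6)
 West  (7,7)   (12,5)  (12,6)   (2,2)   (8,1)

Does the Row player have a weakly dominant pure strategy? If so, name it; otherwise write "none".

North fails to dominate South at I (3<10).
South fails to dominate North at II (2<5).
East fails to dominate North at III (5<7).
West fails to dominate South at I (7<10).
No single strategy dominates all the others.

none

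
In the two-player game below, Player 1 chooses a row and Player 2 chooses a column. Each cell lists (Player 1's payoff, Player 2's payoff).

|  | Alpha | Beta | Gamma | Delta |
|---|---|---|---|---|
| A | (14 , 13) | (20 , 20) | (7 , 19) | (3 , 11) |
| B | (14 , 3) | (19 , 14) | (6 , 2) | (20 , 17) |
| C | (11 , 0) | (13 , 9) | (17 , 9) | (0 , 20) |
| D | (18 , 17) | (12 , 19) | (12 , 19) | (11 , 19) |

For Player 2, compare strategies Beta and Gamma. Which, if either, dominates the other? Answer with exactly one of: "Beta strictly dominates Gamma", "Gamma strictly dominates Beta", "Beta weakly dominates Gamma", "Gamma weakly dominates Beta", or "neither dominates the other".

Beta weakly dominates Gamma

Beta's payoffs vs Gamma's, by Player 1's action — A: 20>19, B: 14>2, C: 9=9, D: 19=19.
Beta is at least as good everywhere and strictly better somewhere (tied only at C, D), so Beta weakly but not strictly dominates Gamma.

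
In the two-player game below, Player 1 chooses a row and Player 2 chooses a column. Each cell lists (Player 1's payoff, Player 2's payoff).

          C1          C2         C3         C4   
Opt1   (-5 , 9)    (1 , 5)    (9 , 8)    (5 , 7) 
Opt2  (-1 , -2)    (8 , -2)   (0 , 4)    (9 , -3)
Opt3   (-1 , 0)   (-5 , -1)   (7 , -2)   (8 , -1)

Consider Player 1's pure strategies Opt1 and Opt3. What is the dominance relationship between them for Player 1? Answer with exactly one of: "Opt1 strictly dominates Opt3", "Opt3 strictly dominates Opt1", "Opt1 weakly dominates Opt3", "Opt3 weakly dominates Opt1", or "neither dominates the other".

neither dominates the other

Compare Opt1 to Opt3 across each choice by Player 2: C1: -5<-1, C2: 1>-5, C3: 9>7, C4: 5<8.
Opt1 does better at C2, C3 but worse at C1, C4; neither strategy dominates the other.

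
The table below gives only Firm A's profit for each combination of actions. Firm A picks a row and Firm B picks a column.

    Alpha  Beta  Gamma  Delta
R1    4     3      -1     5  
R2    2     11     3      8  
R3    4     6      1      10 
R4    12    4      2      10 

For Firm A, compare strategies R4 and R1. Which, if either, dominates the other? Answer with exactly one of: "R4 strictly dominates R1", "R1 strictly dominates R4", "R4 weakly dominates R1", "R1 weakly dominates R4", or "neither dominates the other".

R4 strictly dominates R1

R4's payoffs vs R1's, by Firm B's action — Alpha: 12>4, Beta: 4>3, Gamma: 2>-1, Delta: 10>5.
R4 gives a strictly higher payoff against each opponent action, so R4 strictly dominates R1.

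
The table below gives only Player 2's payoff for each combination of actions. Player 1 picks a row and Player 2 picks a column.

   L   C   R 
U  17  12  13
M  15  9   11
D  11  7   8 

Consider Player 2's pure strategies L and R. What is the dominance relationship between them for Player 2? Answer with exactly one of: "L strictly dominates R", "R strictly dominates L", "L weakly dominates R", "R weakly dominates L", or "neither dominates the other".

L's payoffs vs R's, by Player 1's action — U: 17>13, M: 15>11, D: 11>8.
L gives a strictly higher payoff against every action of Player 1, so L strictly dominates R.

L strictly dominates R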